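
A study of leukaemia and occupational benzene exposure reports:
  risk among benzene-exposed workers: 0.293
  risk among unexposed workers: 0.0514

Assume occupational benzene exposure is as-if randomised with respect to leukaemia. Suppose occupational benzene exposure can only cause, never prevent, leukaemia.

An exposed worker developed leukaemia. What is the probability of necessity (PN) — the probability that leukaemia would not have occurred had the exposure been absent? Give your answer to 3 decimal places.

Let p₁ = 0.293, p₀ = 0.0514.
Under exogeneity and monotonicity, PN = (p₁ − p₀) / p₁.
PN = (0.293 − 0.0514) / 0.293 = 0.2416 / 0.293 ≈ 0.8246

PN ≈ 0.825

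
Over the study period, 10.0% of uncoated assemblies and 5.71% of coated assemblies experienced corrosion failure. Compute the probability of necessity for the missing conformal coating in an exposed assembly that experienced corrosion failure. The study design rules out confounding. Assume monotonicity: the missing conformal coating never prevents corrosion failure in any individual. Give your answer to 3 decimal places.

PN ≈ 0.429

p₁ = 0.1, p₀ = 0.0571.
Under exogeneity and monotonicity, PN = (p₁ − p₀) / p₁.
PN = (0.1 − 0.0571) / 0.1 = 0.0429 / 0.1 ≈ 0.4290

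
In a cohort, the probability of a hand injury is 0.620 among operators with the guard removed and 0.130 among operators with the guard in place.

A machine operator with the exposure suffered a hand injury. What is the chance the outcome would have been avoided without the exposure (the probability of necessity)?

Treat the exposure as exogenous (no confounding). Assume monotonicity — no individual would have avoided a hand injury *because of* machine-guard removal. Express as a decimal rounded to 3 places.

PN ≈ 0.790

Let p₁ = 0.62, p₀ = 0.13.
Under exogeneity and monotonicity, PN = (p₁ − p₀) / p₁.
PN = (0.62 − 0.13) / 0.62 = 0.49 / 0.62 ≈ 0.7903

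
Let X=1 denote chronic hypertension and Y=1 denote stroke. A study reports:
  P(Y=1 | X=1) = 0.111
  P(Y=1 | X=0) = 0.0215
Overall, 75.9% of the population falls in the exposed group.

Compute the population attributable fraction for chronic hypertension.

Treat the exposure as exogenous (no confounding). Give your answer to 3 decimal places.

Let p₁ = 0.111, p₀ = 0.0215.
Overall risk P(Y=1) = π·p₁ + (1−π)·p₀ = 0.759×0.111 + 0.241×0.0215 = 0.089431.
Under exogeneity, PAF = [P(Y=1) − p₀] / P(Y=1).
PAF = (0.089431 − 0.0215) / 0.089431 ≈ 0.7596

PAF ≈ 0.760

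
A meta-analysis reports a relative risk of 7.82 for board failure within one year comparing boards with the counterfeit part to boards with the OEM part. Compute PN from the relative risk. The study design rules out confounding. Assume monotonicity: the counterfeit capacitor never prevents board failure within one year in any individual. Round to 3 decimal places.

Under exogeneity and monotonicity, PN = (RR − 1) / RR = 1 − 1/RR.
PN = (7.82 − 1) / 7.82 = 6.82 / 7.82 ≈ 0.8721

PN ≈ 0.872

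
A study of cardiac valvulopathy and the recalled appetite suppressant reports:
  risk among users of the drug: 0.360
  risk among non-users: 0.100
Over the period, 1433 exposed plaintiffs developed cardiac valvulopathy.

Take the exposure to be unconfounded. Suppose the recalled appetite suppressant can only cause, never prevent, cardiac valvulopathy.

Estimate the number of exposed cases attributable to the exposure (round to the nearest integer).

Let p₁ = 0.36, p₀ = 0.1.
PN = (p₁ − p₀)/p₁ = (0.36 − 0.1) / 0.36 ≈ 0.72222.
Attributable cases ≈ PN × (exposed cases) = 0.72222 × 1433 ≈ 1034.94.

about 1035 cases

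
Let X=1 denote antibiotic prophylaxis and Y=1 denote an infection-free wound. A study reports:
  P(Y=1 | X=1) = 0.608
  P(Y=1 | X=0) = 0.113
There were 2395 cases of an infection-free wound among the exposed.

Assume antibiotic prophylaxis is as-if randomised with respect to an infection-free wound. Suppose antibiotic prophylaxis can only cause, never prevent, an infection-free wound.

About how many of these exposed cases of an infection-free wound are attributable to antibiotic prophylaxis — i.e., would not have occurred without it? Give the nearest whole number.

Let p₁ = 0.608, p₀ = 0.113.
PN = (p₁ − p₀)/p₁ = (0.608 − 0.113) / 0.608 ≈ 0.81414.
Attributable cases ≈ PN × (exposed cases) = 0.81414 × 2395 ≈ 1949.88.

about 1950 cases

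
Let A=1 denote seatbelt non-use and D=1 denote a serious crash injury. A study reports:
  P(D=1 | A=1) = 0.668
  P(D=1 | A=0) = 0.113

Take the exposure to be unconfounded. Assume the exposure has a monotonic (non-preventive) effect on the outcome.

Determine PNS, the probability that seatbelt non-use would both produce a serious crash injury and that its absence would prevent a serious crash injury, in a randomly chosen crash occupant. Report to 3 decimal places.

PNS ≈ 0.555

Let p₁ = 0.668, p₀ = 0.113.
Under exogeneity and monotonicity, PNS = p₁ − p₀.
PNS = 0.668 − 0.113 = 0.555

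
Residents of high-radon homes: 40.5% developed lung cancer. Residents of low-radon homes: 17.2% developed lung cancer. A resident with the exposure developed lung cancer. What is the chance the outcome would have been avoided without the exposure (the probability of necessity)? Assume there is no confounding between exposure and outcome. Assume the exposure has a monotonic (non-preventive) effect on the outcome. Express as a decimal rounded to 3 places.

PN ≈ 0.575

p₁ = 0.405, p₀ = 0.172.
Under exogeneity and monotonicity, PN = (p₁ − p₀) / p₁.
PN = (0.405 − 0.172) / 0.405 = 0.233 / 0.405 ≈ 0.5753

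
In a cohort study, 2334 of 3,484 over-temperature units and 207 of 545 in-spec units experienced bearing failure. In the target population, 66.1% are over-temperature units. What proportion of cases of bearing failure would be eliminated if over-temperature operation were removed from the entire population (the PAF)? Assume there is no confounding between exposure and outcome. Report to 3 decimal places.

PAF ≈ 0.335

p₁ = P(outcome | exposed) = 2334/3484 = 0.66992
p₀ = P(outcome | unexposed) = 207/545 = 0.37982
Overall risk P(Y=1) = π·p₁ + (1−π)·p₀ = 0.661×0.66992 + 0.339×0.37982 = 0.57157.
Under exogeneity, PAF = [P(Y=1) − p₀] / P(Y=1).
PAF = (0.57157 − 0.37982) / 0.57157 ≈ 0.3355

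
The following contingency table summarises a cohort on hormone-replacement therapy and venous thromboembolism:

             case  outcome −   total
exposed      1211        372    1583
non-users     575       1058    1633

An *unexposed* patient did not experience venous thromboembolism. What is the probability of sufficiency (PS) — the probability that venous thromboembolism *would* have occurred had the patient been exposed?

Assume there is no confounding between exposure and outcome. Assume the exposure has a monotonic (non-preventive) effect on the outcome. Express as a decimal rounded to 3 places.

PS ≈ 0.637

p₁ = P(outcome | exposed) = 1211/1583 = 0.765
p₀ = P(outcome | unexposed) = 575/1633 = 0.35211
Under exogeneity and monotonicity, PS = (p₁ − p₀)/(1 − p₀).
PS = (0.765 − 0.35211) / 0.64789 ≈ 0.6373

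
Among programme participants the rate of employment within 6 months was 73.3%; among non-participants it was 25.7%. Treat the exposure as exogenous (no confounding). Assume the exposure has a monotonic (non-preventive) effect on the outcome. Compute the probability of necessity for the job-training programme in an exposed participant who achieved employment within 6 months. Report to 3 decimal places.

PN ≈ 0.649

p₁ = 0.733, p₀ = 0.257.
Under exogeneity and monotonicity, PN = (p₁ − p₀) / p₁.
PN = (0.733 − 0.257) / 0.733 = 0.476 / 0.733 ≈ 0.6494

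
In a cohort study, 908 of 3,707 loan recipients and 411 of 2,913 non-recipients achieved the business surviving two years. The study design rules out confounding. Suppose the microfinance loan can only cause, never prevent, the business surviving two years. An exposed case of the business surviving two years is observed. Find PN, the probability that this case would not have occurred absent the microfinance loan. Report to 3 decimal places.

PN ≈ 0.424

p₁ = P(outcome | exposed) = 908/3707 = 0.24494
p₀ = P(outcome | unexposed) = 411/2913 = 0.14109
Under exogeneity and monotonicity, PN = (p₁ − p₀) / p₁.
PN = (0.24494 − 0.14109) / 0.24494 = 0.10385 / 0.24494 ≈ 0.4240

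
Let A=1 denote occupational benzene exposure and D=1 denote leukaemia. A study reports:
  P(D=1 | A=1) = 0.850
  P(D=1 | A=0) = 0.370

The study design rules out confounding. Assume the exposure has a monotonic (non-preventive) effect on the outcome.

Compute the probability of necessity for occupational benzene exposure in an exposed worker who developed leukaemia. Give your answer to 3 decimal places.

PN ≈ 0.565

Let p₁ = 0.85, p₀ = 0.37.
Under exogeneity and monotonicity, PN = (p₁ − p₀) / p₁.
PN = (0.85 − 0.37) / 0.85 = 0.48 / 0.85 ≈ 0.5647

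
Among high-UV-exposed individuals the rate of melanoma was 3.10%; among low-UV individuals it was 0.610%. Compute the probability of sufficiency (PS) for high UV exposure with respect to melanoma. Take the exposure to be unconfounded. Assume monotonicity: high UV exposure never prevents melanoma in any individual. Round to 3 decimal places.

p₁ = 0.031, p₀ = 0.0061.
Under exogeneity and monotonicity, PS = (p₁ − p₀) / (1 − p₀).
PS = (0.031 − 0.0061) / (1 − 0.0061) = 0.0249 / 0.9939 ≈ 0.0251

PS ≈ 0.025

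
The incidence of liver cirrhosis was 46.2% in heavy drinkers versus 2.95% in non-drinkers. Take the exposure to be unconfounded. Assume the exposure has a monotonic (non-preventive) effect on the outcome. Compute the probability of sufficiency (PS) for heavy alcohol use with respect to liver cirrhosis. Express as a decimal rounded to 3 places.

PS ≈ 0.446

p₁ = 0.462, p₀ = 0.0295.
Under exogeneity and monotonicity, PS = (p₁ − p₀) / (1 − p₀).
PS = (0.462 − 0.0295) / (1 − 0.0295) = 0.4325 / 0.9705 ≈ 0.4456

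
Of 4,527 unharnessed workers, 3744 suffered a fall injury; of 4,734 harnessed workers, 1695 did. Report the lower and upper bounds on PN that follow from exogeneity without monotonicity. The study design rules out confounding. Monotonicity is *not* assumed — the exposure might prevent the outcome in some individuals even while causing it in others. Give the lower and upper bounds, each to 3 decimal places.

p₁ = P(outcome | exposed) = 3744/4527 = 0.82704
p₀ = P(outcome | unexposed) = 1695/4734 = 0.35805
Under exogeneity alone the bounds on PN are max{0,(p₁−p₀)/p₁} ≤ PN ≤ min{1,(1−p₀)/p₁}.
  lower = (p₁ − p₀)/p₁ = 0.46899 / 0.82704 ≈ 0.5671
  upper = min{1, (1 − p₀)/p₁} = 0.64195 / 0.82704 ≈ 0.7762

0.567 ≤ PN ≤ 0.776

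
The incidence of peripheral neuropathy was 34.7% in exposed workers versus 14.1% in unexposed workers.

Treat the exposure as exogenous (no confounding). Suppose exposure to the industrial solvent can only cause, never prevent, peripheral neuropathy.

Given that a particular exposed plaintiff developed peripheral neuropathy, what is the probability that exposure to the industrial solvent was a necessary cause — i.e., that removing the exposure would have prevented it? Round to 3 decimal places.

PN ≈ 0.594

p₁ = 0.347, p₀ = 0.141.
Under exogeneity and monotonicity, PN = (p₁ − p₀) / p₁.
PN = (0.347 − 0.141) / 0.347 = 0.206 / 0.347 ≈ 0.5937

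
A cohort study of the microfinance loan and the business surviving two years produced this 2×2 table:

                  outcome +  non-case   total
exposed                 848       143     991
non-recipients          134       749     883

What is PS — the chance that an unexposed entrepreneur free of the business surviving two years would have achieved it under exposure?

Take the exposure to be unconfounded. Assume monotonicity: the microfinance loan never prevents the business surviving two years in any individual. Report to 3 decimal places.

p₁ = P(outcome | exposed) = 848/991 = 0.8557
p₀ = P(outcome | unexposed) = 134/883 = 0.15176
Under exogeneity and monotonicity, PS = (p₁ − p₀) / (1 − p₀).
PS = (0.8557 − 0.15176) / (1 − 0.15176) = 0.70395 / 0.84824 ≈ 0.8299

PS ≈ 0.830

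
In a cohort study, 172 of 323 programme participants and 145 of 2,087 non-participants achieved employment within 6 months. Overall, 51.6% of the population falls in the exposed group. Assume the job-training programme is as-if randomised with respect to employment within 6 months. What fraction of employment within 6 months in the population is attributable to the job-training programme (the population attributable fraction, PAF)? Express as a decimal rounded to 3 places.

p₁ = P(outcome | exposed) = 172/323 = 0.53251
p₀ = P(outcome | unexposed) = 145/2087 = 0.069478
Overall risk P(Y=1) = π·p₁ + (1−π)·p₀ = 0.516×0.53251 + 0.484×0.069478 = 0.3084.
Under exogeneity, PAF = [P(Y=1) − p₀] / P(Y=1).
PAF = (0.3084 − 0.069478) / 0.3084 ≈ 0.7747

PAF ≈ 0.775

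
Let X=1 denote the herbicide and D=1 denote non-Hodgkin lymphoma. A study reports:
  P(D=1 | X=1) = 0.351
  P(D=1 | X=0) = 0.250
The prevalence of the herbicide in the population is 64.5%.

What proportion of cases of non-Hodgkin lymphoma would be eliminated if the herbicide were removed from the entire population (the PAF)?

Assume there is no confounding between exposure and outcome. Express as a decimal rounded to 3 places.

PAF ≈ 0.207

Let p₁ = 0.351, p₀ = 0.25.
Overall risk P(Y=1) = π·p₁ + (1−π)·p₀ = 0.645×0.351 + 0.355×0.25 = 0.31515.
Under exogeneity, PAF = [P(Y=1) − p₀] / P(Y=1).
PAF = (0.31515 − 0.25) / 0.31515 ≈ 0.2067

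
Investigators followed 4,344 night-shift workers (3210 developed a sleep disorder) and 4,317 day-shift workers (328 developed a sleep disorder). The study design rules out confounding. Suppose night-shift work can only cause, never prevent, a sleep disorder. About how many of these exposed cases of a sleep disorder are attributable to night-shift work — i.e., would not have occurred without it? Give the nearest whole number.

about 2880 cases

p₁ = P(outcome | exposed) = 3210/4344 = 0.73895
p₀ = P(outcome | unexposed) = 328/4317 = 0.075979
PN = (p₁ − p₀)/p₁ = (0.73895 − 0.075979) / 0.73895 ≈ 0.89718.
Attributable cases ≈ PN × (exposed cases) = 0.89718 × 3210 ≈ 2879.95.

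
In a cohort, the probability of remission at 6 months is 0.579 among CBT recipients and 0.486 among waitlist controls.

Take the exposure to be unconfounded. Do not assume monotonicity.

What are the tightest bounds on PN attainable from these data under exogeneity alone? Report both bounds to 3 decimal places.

0.161 ≤ PN ≤ 0.888

Let p₁ = 0.579, p₀ = 0.486.
Under exogeneity alone the bounds on PN are max{0,(p₁−p₀)/p₁} ≤ PN ≤ min{1,(1−p₀)/p₁}.
  lower = (p₁ − p₀)/p₁ = 0.093 / 0.579 ≈ 0.1606
  upper = min{1, (1 − p₀)/p₁} = 0.514 / 0.579 ≈ 0.8877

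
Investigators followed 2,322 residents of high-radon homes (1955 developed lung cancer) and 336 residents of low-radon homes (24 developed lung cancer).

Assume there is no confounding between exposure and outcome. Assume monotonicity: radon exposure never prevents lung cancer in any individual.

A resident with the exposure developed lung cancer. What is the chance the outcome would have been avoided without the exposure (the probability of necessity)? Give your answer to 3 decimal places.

p₁ = P(outcome | exposed) = 1955/2322 = 0.84195
p₀ = P(outcome | unexposed) = 24/336 = 0.071429
Under exogeneity and monotonicity, PN = (p₁ − p₀) / p₁.
PN = (0.84195 − 0.071429) / 0.84195 = 0.77052 / 0.84195 ≈ 0.9152

PN ≈ 0.915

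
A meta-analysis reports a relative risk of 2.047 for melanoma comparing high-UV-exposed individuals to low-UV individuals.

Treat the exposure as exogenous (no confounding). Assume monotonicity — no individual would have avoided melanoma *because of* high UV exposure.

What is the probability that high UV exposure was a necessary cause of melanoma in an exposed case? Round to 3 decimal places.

PN ≈ 0.511

Under exogeneity and monotonicity, PN = (RR − 1) / RR = 1 − 1/RR.
PN = (2.047 − 1) / 2.047 = 1.047 / 2.047 ≈ 0.5115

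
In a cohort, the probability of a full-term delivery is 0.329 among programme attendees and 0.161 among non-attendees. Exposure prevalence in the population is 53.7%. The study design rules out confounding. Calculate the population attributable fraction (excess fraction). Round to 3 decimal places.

PAF ≈ 0.359

Let p₁ = 0.329, p₀ = 0.161.
Overall risk P(Y=1) = π·p₁ + (1−π)·p₀ = 0.537×0.329 + 0.463×0.161 = 0.25122.
Under exogeneity, PAF = [P(Y=1) − p₀] / P(Y=1).
PAF = (0.25122 − 0.161) / 0.25122 ≈ 0.3591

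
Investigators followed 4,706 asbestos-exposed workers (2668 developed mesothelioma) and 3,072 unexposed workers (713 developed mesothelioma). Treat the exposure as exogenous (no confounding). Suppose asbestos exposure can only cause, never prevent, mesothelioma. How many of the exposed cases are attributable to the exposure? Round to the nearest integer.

p₁ = P(outcome | exposed) = 2668/4706 = 0.56694
p₀ = P(outcome | unexposed) = 713/3072 = 0.2321
PN = (p₁ − p₀)/p₁ = (0.56694 − 0.2321) / 0.56694 ≈ 0.59061.
Attributable cases ≈ PN × (exposed cases) = 0.59061 × 2668 ≈ 1575.75.

about 1576 cases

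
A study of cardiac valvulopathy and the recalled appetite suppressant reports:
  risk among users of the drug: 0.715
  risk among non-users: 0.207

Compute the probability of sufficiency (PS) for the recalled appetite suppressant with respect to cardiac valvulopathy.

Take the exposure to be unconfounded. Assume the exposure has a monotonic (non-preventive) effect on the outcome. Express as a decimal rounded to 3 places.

Let p₁ = 0.715, p₀ = 0.207.
Under exogeneity and monotonicity, PS = (p₁ − p₀) / (1 − p₀).
PS = (0.715 − 0.207) / (1 − 0.207) = 0.508 / 0.793 ≈ 0.6406

PS ≈ 0.641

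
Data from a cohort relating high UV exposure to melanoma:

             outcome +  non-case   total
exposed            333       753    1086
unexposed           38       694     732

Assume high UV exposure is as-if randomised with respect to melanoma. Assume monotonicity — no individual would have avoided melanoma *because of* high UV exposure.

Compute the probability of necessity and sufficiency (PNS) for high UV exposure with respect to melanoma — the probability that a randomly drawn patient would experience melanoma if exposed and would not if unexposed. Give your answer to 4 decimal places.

p₁ = P(outcome | exposed) = 333/1086 = 0.30663
p₀ = P(outcome | unexposed) = 38/732 = 0.051913
Under exogeneity and monotonicity, PNS = p₁ − p₀.
PNS = 0.30663 − 0.051913 = 0.25472

PNS ≈ 0.2547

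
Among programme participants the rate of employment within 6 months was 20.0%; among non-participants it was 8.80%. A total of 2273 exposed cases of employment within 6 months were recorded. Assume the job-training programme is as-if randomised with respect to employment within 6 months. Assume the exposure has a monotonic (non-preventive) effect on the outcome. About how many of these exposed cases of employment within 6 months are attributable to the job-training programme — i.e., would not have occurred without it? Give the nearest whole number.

about 1273 cases

p₁ = 0.2, p₀ = 0.088.
PN = (p₁ − p₀)/p₁ = (0.2 − 0.088) / 0.2 ≈ 0.56000.
Attributable cases ≈ PN × (exposed cases) = 0.56000 × 2273 ≈ 1272.88.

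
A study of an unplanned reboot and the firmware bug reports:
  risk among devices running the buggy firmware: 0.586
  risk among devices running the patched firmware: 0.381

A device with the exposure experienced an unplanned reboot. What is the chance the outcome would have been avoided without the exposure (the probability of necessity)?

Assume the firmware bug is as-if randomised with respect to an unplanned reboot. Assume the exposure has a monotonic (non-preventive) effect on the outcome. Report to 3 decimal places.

PN ≈ 0.350

Let p₁ = 0.586, p₀ = 0.381.
Under exogeneity and monotonicity, PN = (p₁ − p₀) / p₁.
PN = (0.586 − 0.381) / 0.586 = 0.205 / 0.586 ≈ 0.3498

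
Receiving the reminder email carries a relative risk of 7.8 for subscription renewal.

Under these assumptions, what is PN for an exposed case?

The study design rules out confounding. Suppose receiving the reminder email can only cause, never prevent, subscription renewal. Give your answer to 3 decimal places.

Under exogeneity and monotonicity, PN = (RR − 1) / RR = 1 − 1/RR.
PN = (7.8 − 1) / 7.8 = 6.8 / 7.8 ≈ 0.8718

PN ≈ 0.872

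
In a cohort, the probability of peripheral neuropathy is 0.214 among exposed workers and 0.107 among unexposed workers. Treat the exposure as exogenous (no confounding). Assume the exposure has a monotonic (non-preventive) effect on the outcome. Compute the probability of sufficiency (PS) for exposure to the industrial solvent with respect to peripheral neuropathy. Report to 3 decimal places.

Let p₁ = 0.214, p₀ = 0.107.
Under exogeneity and monotonicity, PS = (p₁ − p₀) / (1 − p₀).
PS = (0.214 − 0.107) / (1 − 0.107) = 0.107 / 0.893 ≈ 0.1198

PS ≈ 0.120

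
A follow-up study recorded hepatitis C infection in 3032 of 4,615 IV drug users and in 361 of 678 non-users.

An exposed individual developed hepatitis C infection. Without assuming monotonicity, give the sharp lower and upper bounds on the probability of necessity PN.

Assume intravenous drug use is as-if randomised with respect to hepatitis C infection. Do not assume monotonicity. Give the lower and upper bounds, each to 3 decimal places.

p₁ = P(outcome | exposed) = 3032/4615 = 0.65699
p₀ = P(outcome | unexposed) = 361/678 = 0.53245
Under exogeneity alone the bounds on PN are max{0,(p₁−p₀)/p₁} ≤ PN ≤ min{1,(1−p₀)/p₁}.
  lower = (p₁ − p₀)/p₁ = 0.12454 / 0.65699 ≈ 0.1896
  upper = min{1, (1 − p₀)/p₁} = 0.46755 / 0.65699 ≈ 0.7117

0.190 ≤ PN ≤ 0.712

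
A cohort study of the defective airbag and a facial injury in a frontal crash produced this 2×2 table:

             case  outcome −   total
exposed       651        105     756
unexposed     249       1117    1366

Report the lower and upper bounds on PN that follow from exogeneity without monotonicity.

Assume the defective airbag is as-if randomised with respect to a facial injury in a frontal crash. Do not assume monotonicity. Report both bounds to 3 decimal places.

0.788 ≤ PN ≤ 0.950

p₁ = P(outcome | exposed) = 651/756 = 0.86111
p₀ = P(outcome | unexposed) = 249/1366 = 0.18228
Under exogeneity alone the bounds on PN are max{0,(p₁−p₀)/p₁} ≤ PN ≤ min{1,(1−p₀)/p₁}.
  lower = (p₁ − p₀)/p₁ = 0.67883 / 0.86111 ≈ 0.7883
  upper = min{1, (1 − p₀)/p₁} = 0.81772 / 0.86111 ≈ 0.9496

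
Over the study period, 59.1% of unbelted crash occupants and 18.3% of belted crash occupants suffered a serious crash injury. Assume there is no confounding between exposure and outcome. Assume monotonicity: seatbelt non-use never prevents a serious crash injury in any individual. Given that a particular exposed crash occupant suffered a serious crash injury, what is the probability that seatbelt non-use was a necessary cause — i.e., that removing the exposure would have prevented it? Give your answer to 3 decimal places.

p₁ = 0.591, p₀ = 0.183.
Under exogeneity and monotonicity, PN = (p₁ − p₀) / p₁.
PN = (0.591 − 0.183) / 0.591 = 0.408 / 0.591 ≈ 0.6904

PN ≈ 0.690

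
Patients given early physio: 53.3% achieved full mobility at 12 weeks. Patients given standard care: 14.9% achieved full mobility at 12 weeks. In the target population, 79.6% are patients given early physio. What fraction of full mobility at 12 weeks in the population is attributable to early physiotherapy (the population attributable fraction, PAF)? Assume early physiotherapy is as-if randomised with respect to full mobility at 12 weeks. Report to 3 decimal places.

p₁ = 0.533, p₀ = 0.149.
Overall risk P(Y=1) = π·p₁ + (1−π)·p₀ = 0.796×0.533 + 0.204×0.149 = 0.45466.
Under exogeneity, PAF = [P(Y=1) − p₀] / P(Y=1).
PAF = (0.45466 − 0.149) / 0.45466 ≈ 0.6723

PAF ≈ 0.672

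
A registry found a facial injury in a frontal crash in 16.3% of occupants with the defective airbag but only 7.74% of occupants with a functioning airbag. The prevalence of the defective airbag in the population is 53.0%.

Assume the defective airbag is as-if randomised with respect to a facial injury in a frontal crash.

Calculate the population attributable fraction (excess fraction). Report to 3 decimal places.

p₁ = 0.163, p₀ = 0.0774.
Overall risk P(Y=1) = π·p₁ + (1−π)·p₀ = 0.53×0.163 + 0.47×0.0774 = 0.12277.
Under exogeneity, PAF = [P(Y=1) − p₀] / P(Y=1).
PAF = (0.12277 − 0.0774) / 0.12277 ≈ 0.3695

PAF ≈ 0.370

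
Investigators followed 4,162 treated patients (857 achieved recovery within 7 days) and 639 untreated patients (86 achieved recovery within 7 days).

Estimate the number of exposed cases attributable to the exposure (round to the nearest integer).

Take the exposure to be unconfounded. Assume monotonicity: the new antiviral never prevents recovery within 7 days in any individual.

about 297 cases

p₁ = P(outcome | exposed) = 857/4162 = 0.20591
p₀ = P(outcome | unexposed) = 86/639 = 0.13459
PN = (p₁ − p₀)/p₁ = (0.20591 − 0.13459) / 0.20591 ≈ 0.34639.
Attributable cases ≈ PN × (exposed cases) = 0.34639 × 857 ≈ 296.86.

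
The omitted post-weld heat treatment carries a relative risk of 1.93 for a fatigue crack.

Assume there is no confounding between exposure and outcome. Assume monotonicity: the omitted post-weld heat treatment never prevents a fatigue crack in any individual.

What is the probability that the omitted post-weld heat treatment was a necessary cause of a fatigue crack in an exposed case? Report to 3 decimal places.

Under exogeneity and monotonicity, PN = (RR − 1) / RR = 1 − 1/RR.
PN = (1.93 − 1) / 1.93 = 0.93 / 1.93 ≈ 0.4819

PN ≈ 0.482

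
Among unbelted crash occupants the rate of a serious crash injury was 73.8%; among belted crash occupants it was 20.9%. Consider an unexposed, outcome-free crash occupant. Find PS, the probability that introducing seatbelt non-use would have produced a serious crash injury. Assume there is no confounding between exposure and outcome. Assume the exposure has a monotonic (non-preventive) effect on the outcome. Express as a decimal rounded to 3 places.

PS ≈ 0.669

p₁ = 0.738, p₀ = 0.209.
Under exogeneity and monotonicity, PS = (p₁ − p₀) / (1 − p₀).
PS = (0.738 − 0.209) / (1 − 0.209) = 0.529 / 0.791 ≈ 0.6688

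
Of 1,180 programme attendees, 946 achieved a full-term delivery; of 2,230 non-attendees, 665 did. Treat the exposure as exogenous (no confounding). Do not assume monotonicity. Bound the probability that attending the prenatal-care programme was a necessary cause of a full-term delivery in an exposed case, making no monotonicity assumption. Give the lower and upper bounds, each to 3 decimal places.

0.628 ≤ PN ≤ 0.875

p₁ = P(outcome | exposed) = 946/1180 = 0.80169
p₀ = P(outcome | unexposed) = 665/2230 = 0.29821
Under exogeneity alone the bounds on PN are max{0,(p₁−p₀)/p₁} ≤ PN ≤ min{1,(1−p₀)/p₁}.
  lower = (p₁ − p₀)/p₁ = 0.50349 / 0.80169 ≈ 0.6280
  upper = min{1, (1 − p₀)/p₁} = 0.70179 / 0.80169 ≈ 0.8754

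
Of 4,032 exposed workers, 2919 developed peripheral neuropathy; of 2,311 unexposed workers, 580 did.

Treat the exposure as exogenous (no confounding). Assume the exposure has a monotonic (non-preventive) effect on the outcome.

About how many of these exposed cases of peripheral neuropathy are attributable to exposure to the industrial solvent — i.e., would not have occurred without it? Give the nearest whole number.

p₁ = P(outcome | exposed) = 2919/4032 = 0.72396
p₀ = P(outcome | unexposed) = 580/2311 = 0.25097
PN = (p₁ − p₀)/p₁ = (0.72396 − 0.25097) / 0.72396 ≈ 0.65333.
Attributable cases ≈ PN × (exposed cases) = 0.65333 × 2919 ≈ 1907.07.

about 1907 cases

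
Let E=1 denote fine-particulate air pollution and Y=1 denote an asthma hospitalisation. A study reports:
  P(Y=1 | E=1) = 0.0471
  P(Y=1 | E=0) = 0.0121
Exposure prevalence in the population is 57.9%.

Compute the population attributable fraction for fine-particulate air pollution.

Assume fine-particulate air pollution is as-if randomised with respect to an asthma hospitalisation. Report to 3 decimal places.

Let p₁ = 0.0471, p₀ = 0.0121.
Overall risk P(Y=1) = π·p₁ + (1−π)·p₀ = 0.579×0.0471 + 0.421×0.0121 = 0.032365.
Under exogeneity, PAF = [P(Y=1) − p₀] / P(Y=1).
PAF = (0.032365 − 0.0121) / 0.032365 ≈ 0.6261

PAF ≈ 0.626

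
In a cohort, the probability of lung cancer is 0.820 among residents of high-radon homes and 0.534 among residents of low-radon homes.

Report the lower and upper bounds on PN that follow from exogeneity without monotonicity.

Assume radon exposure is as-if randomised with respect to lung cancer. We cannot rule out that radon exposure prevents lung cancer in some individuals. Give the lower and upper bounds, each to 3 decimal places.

0.349 ≤ PN ≤ 0.568

Let p₁ = 0.82, p₀ = 0.534.
Under exogeneity alone the bounds on PN are max{0,(p₁−p₀)/p₁} ≤ PN ≤ min{1,(1−p₀)/p₁}.
  lower = (p₁ − p₀)/p₁ = 0.286 / 0.82 ≈ 0.3488
  upper = min{1, (1 − p₀)/p₁} = 0.466 / 0.82 ≈ 0.5683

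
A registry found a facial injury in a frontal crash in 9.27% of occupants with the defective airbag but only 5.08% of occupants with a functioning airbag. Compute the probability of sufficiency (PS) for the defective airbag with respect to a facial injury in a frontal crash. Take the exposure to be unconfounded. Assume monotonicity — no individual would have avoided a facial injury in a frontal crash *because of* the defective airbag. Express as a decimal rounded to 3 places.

p₁ = 0.0927, p₀ = 0.0508.
Under exogeneity and monotonicity, PS = (p₁ − p₀) / (1 − p₀).
PS = (0.0927 − 0.0508) / (1 − 0.0508) = 0.0419 / 0.9492 ≈ 0.0441

PS ≈ 0.044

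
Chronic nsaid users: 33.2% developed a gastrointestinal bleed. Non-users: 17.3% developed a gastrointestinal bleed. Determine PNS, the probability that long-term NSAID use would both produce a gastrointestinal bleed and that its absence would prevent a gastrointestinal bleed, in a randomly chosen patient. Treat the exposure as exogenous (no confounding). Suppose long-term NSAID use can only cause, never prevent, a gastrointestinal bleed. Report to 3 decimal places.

p₁ = 0.332, p₀ = 0.173.
Under exogeneity and monotonicity, PNS = p₁ − p₀.
PNS = 0.332 − 0.173 = 0.159

PNS ≈ 0.159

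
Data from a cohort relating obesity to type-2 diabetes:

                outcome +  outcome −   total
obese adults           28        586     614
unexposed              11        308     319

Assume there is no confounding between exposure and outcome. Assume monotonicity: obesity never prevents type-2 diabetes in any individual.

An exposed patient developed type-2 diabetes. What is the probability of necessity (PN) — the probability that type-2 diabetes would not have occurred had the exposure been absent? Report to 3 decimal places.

PN ≈ 0.244

p₁ = P(outcome | exposed) = 28/614 = 0.045603
p₀ = P(outcome | unexposed) = 11/319 = 0.034483
Under exogeneity and monotonicity, PN = (p₁ − p₀) / p₁.
PN = (0.045603 − 0.034483) / 0.045603 = 0.01112 / 0.045603 ≈ 0.2438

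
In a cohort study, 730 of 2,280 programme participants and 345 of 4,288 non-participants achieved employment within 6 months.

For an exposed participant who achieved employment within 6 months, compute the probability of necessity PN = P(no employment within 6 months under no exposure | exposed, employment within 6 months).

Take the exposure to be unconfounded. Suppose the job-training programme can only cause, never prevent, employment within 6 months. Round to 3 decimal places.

PN ≈ 0.749

p₁ = P(outcome | exposed) = 730/2280 = 0.32018
p₀ = P(outcome | unexposed) = 345/4288 = 0.080457
Under exogeneity and monotonicity, PN = (p₁ − p₀) / p₁.
PN = (0.32018 − 0.080457) / 0.32018 = 0.23972 / 0.32018 ≈ 0.7487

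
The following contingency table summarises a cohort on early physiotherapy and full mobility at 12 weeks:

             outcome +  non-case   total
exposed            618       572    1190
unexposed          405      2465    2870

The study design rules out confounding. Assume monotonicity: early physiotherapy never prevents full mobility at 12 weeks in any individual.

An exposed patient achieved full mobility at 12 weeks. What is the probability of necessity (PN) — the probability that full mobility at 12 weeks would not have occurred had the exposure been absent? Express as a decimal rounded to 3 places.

p₁ = P(outcome | exposed) = 618/1190 = 0.51933
p₀ = P(outcome | unexposed) = 405/2870 = 0.14111
Under exogeneity and monotonicity, PN = (p₁ − p₀) / p₁.
PN = (0.51933 − 0.14111) / 0.51933 = 0.37821 / 0.51933 ≈ 0.7283

PN ≈ 0.728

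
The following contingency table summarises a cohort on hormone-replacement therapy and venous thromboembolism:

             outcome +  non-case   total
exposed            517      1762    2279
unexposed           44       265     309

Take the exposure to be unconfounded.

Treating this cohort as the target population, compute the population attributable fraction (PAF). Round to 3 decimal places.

PAF ≈ 0.343

p₁ = P(outcome | exposed) = 517/2279 = 0.22685
p₀ = P(outcome | unexposed) = 44/309 = 0.14239
Exposure prevalence π = 2279/2588 = 0.8806; overall risk P(Y=1) = 0.21677.
Under exogeneity, PAF = [P(Y=1) − p₀]/P(Y=1).
PAF = (0.21677 − 0.14239) / 0.21677 ≈ 0.3431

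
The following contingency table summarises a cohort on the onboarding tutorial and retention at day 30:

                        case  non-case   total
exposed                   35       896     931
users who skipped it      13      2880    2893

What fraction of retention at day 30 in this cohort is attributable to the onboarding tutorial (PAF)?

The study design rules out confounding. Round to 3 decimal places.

PAF ≈ 0.642

p₁ = P(outcome | exposed) = 35/931 = 0.037594
p₀ = P(outcome | unexposed) = 13/2893 = 0.0044936
Exposure prevalence π = 931/3824 = 0.24346; overall risk P(Y=1) = 0.012552.
Under exogeneity, PAF = [P(Y=1) − p₀]/P(Y=1).
PAF = (0.012552 − 0.0044936) / 0.012552 ≈ 0.6420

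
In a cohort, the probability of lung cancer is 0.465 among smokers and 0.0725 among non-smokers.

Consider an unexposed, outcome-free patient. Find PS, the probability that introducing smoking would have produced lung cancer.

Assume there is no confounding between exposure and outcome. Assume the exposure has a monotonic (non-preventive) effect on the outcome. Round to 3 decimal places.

Let p₁ = 0.465, p₀ = 0.0725.
Under exogeneity and monotonicity, PS = (p₁ − p₀) / (1 − p₀).
PS = (0.465 − 0.0725) / (1 − 0.0725) = 0.3925 / 0.9275 ≈ 0.4232

PS ≈ 0.423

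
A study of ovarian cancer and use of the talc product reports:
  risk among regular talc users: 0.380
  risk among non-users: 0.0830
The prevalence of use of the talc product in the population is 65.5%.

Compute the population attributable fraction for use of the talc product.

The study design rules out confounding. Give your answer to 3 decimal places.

PAF ≈ 0.701

Let p₁ = 0.38, p₀ = 0.083.
Overall risk P(Y=1) = π·p₁ + (1−π)·p₀ = 0.655×0.38 + 0.345×0.083 = 0.27754.
Under exogeneity, PAF = [P(Y=1) − p₀] / P(Y=1).
PAF = (0.27754 − 0.083) / 0.27754 ≈ 0.7009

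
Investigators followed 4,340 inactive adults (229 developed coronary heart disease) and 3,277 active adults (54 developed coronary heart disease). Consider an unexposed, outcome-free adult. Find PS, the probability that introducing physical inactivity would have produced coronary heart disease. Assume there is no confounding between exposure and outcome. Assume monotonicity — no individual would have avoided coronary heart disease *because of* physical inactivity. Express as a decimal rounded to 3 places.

p₁ = P(outcome | exposed) = 229/4340 = 0.052765
p₀ = P(outcome | unexposed) = 54/3277 = 0.016478
Under exogeneity and monotonicity, PS = (p₁ − p₀) / (1 − p₀).
PS = (0.052765 − 0.016478) / (1 − 0.016478) = 0.036286 / 0.98352 ≈ 0.0369

PS ≈ 0.037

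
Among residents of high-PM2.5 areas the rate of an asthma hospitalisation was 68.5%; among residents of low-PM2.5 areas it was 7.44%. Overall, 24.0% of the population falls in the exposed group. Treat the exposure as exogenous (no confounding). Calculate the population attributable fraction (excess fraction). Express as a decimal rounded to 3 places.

PAF ≈ 0.663

p₁ = 0.685, p₀ = 0.0744.
Overall risk P(Y=1) = π·p₁ + (1−π)·p₀ = 0.24×0.685 + 0.76×0.0744 = 0.22094.
Under exogeneity, PAF = [P(Y=1) − p₀] / P(Y=1).
PAF = (0.22094 − 0.0744) / 0.22094 ≈ 0.6633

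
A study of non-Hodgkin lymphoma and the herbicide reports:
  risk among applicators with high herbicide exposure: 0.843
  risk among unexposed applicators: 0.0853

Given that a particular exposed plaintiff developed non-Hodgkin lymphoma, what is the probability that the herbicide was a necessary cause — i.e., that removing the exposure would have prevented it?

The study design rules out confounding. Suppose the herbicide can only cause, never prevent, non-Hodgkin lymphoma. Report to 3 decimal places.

PN ≈ 0.899

Let p₁ = 0.843, p₀ = 0.0853.
Under exogeneity and monotonicity, PN = (p₁ − p₀) / p₁.
PN = (0.843 − 0.0853) / 0.843 = 0.7577 / 0.843 ≈ 0.8988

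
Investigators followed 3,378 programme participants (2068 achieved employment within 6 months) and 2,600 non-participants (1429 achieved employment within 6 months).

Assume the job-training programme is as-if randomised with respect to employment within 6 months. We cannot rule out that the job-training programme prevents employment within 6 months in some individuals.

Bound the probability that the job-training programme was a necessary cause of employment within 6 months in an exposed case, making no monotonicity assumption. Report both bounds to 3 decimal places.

p₁ = P(outcome | exposed) = 2068/3378 = 0.6122
p₀ = P(outcome | unexposed) = 1429/2600 = 0.54962
Under exogeneity alone the bounds on PN are max{0,(p₁−p₀)/p₁} ≤ PN ≤ min{1,(1−p₀)/p₁}.
  lower = (p₁ − p₀)/p₁ = 0.062581 / 0.6122 ≈ 0.1022
  upper = min{1, (1 − p₀)/p₁} = 0.45038 / 0.6122 ≈ 0.7357

0.102 ≤ PN ≤ 0.736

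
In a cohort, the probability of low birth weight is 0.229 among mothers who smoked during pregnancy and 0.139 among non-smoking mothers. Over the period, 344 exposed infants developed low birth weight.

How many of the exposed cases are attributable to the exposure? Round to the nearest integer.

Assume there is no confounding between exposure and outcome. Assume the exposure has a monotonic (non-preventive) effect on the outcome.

about 135 cases

Let p₁ = 0.229, p₀ = 0.139.
PN = (p₁ − p₀)/p₁ = (0.229 − 0.139) / 0.229 ≈ 0.39301.
Attributable cases ≈ PN × (exposed cases) = 0.39301 × 344 ≈ 135.20.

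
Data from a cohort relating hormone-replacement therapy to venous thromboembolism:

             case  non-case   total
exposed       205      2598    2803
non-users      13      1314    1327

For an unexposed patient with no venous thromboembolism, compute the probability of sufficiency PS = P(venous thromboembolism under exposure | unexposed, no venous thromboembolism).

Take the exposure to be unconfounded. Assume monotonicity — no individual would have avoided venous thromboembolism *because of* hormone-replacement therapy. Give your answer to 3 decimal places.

p₁ = P(outcome | exposed) = 205/2803 = 0.073136
p₀ = P(outcome | unexposed) = 13/1327 = 0.0097965
Under exogeneity and monotonicity, PS = (p₁ − p₀) / (1 − p₀).
PS = (0.073136 − 0.0097965) / (1 − 0.0097965) = 0.063339 / 0.9902 ≈ 0.0640

PS ≈ 0.064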